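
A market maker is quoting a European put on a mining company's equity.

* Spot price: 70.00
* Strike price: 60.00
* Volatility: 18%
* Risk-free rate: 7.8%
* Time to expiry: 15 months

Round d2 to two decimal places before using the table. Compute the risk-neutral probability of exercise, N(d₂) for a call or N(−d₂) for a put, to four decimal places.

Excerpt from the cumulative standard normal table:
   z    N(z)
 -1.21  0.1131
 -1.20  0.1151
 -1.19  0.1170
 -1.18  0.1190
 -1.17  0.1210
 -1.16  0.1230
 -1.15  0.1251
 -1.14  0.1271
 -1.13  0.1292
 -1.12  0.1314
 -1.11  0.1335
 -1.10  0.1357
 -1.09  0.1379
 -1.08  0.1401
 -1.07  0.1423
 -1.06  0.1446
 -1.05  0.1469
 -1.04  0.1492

σ√T = 0.18·√1.25 = 0.2012
d₁ = [ln(70/60) + (0.078 + ½·0.18²)·1.25] / (σ√T) = (0.1542 + 0.1178) / 0.2012 = 1.3511 ≈ 1.35
d₂ = 1.3511 − 0.2012 = 1.1498 ≈ 1.15
Pr(exercise) under Q = N(−d₂) = N(-1.15) = 0.1251

0.1251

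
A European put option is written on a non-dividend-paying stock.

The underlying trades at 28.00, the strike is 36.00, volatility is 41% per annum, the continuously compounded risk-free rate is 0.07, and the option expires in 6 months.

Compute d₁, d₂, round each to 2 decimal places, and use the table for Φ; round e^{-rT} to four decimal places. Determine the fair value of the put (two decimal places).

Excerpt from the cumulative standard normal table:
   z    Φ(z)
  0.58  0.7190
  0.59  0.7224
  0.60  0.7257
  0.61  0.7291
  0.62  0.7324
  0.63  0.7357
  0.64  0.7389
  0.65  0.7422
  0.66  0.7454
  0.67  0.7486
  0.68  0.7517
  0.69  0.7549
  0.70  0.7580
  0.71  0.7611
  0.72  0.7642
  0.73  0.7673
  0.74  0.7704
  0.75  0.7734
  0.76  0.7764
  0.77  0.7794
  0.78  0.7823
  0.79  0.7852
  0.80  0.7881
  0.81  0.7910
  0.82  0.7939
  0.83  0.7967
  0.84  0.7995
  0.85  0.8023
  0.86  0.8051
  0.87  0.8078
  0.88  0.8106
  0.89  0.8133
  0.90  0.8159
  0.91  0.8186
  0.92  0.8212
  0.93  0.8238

7.95

σ√T = 0.41·√0.5 = 0.2899
ln(S/K) + (r + σ²/2)T = ln(28/36) + (0.07 + 0.41²/2)·0.5 = -0.2513 + 0.0770 = -0.1743
d₁ = -0.1743 / 0.2899 = -0.6012 → -0.60
d₂ = d₁ − σ√T = -0.6012 − 0.2899 = -0.8911 → -0.89
exp(−rT) = exp(−0.07·0.5) = 0.9656
N(−d₂) = N(0.89) = 0.8133;  N(−d₁) = N(0.60) = 0.7257
P = 36·0.9656·0.8133 − 28·0.7257 = 28.2716 − 20.3196 = 7.9520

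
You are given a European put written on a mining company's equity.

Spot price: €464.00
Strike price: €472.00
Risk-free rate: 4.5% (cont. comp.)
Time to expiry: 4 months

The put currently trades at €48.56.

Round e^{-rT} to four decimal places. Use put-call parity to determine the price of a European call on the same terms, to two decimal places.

€47.59

exp(−rT) = exp(−0.045·0.3333) = 0.9851
Put-call parity: C − P = S − K·e^(−rT) = 464 − 472·0.9851 = 464 − 464.9672 = -0.9672
C = P + (C − P) = 48.56 + (-0.9672) = 47.5928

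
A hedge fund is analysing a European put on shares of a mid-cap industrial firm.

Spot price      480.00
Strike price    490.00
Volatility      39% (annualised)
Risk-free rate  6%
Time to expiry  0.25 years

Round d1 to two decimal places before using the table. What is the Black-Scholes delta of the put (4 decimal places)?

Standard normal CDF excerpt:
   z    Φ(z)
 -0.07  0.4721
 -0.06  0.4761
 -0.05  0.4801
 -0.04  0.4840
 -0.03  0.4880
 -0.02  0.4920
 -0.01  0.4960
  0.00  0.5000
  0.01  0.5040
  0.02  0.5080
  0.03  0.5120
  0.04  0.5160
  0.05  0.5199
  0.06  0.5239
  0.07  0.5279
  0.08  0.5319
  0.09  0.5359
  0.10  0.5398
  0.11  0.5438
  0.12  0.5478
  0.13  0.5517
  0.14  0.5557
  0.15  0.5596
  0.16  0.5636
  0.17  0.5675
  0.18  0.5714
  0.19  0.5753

-0.4721

σ√T = 0.39 × 0.5000 = 0.1950
d₁ = [ln(480/490) + (0.06 + 0.39²/2)·0.25] / 0.1950 = [-0.0206 + 0.0340] / 0.1950 = 0.0687 ≈ 0.07
N(d₁) = N(0.07) = 0.5279
Δ_put = N(d₁) − 1 = 0.5279 − 1 = -0.4721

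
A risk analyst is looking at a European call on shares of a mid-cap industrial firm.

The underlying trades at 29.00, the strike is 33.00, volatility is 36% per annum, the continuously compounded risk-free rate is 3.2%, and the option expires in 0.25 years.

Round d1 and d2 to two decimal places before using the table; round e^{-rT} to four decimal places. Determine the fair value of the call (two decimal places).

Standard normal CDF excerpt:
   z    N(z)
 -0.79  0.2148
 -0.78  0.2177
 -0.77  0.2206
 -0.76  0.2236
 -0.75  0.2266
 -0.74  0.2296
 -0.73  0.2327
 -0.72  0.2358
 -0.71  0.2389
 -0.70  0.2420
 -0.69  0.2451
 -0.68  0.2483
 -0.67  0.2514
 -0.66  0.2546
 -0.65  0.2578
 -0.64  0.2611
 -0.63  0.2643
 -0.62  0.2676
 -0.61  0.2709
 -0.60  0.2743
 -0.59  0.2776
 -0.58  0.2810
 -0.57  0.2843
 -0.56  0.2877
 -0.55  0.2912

0.83

σ√T = 0.36·√0.25 = 0.1800
d₁ = [ln(29/33) + (0.032 + 0.36²/2)·0.25] / 0.1800 = [-0.1292 + 0.0242] / 0.1800 = -0.5834 → -0.58
d₂ = d₁ − σ√T = -0.5834 − 0.1800 = -0.7634 → -0.76
exp(−rT) = exp(−0.032·0.25) = 0.9920
N(d₁) = N(-0.58) = 0.2810;  N(d₂) = N(-0.76) = 0.2236
C = 29·0.2810 − 33·0.9920·0.2236 = 8.1490 − 7.3198 = 0.8292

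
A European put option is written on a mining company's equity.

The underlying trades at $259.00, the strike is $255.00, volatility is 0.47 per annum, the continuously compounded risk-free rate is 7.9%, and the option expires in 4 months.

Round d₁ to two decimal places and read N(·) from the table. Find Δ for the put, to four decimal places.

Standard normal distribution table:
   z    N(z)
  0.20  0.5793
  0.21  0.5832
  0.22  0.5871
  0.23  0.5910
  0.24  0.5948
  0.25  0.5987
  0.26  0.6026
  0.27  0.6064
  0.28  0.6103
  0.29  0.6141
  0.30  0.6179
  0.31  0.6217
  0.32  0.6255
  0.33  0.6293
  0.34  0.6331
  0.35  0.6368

-0.3859

σ√T = 0.47·√0.3333 = 0.2714
d₁ = [ln(259/255) + (0.079 + 0.47²/2)·0.3333] / 0.2714 = [0.0156 + 0.0631] / 0.2714 = 0.2901 which rounds to 0.29
N(d₁) = N(0.29) = 0.6141
Δ_put = N(d₁) − 1 = 0.6141 − 1 = -0.3859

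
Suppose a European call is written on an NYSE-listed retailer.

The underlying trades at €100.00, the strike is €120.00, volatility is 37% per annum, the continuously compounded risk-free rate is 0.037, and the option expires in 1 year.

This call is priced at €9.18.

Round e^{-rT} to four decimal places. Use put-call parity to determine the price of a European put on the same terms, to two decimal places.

€24.82

exp(−rT) = exp(−0.037·1) = 0.9637
Put-call parity: C − P = S − K·e^(−rT) = 100 − 120·0.9637 = 100 − 115.6440 = -15.6440
P = C − (C − P) = 9.18 − (-15.6440) = 24.8240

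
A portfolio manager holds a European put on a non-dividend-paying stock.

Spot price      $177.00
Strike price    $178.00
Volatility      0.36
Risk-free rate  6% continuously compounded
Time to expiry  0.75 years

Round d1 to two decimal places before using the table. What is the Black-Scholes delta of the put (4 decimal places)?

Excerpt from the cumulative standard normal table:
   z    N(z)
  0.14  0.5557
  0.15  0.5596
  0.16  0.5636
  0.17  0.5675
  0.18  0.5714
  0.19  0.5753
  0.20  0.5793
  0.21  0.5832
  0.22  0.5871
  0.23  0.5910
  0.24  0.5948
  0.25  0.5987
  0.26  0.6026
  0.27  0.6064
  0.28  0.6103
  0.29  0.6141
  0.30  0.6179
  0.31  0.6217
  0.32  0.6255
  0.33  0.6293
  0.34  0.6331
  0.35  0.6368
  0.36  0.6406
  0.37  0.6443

-0.3897

σ√T = 0.36 × 0.8660 = 0.3118
d₁ = [ln(177/178) + (0.06 + 0.36²/2)·0.75] / 0.3118 = [-0.0056 + 0.0936] / 0.3118 = 0.2822 ≈ 0.28
N(d₁) = N(0.28) = 0.6103
Δ_put = N(d₁) − 1 = 0.6103 − 1 = -0.3897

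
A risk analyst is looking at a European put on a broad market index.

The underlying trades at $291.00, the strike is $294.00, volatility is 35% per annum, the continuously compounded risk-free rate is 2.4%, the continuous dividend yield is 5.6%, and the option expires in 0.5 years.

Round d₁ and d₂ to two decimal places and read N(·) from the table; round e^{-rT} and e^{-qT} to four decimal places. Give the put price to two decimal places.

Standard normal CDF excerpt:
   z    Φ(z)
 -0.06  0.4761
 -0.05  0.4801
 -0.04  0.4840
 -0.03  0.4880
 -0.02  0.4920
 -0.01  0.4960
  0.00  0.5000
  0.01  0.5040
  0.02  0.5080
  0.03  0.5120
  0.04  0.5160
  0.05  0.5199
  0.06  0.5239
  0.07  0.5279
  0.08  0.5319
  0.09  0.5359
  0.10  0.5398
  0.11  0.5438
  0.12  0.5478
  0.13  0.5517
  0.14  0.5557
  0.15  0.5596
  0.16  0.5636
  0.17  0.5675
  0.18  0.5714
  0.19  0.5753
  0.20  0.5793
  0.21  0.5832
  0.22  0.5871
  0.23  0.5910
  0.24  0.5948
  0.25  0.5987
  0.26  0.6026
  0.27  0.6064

$32.47

T = 0.5;  σ√T = 0.2475
d₁ = [ln(291/294) + (0.024 − 0.056 + ½·0.35²)·0.5] / (σ√T) = (-0.0103 + 0.0146) / 0.2475 = 0.0177 → 0.02
d₂ = 0.0177 − 0.2475 = -0.2298 → -0.23
exp(−qT) = exp(−0.056·0.5) = 0.9724;  exp(−rT) = exp(−0.024·0.5) = 0.9881
P = 294·0.9881·N(0.23) − 291·0.9724·N(-0.02) = 294·0.9881·0.5910 − 291·0.9724·0.4920 = 171.6863 − 139.2205 = 32.4659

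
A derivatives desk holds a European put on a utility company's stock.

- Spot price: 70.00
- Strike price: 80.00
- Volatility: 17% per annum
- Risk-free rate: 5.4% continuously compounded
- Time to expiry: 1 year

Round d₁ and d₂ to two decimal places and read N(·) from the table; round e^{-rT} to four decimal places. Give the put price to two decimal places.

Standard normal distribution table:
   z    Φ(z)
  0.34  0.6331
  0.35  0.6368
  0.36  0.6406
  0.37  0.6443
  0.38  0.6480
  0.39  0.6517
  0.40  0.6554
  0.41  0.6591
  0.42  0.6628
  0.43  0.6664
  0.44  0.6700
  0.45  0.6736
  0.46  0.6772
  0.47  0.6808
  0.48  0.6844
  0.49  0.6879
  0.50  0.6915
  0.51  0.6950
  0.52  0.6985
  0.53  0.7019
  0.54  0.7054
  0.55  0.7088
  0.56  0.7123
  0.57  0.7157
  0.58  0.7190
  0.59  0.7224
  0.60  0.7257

8.36

T = 1;  σ√T = 0.1700
d₁ = [ln(70/80) + (0.054 + 0.17²/2)·1] / 0.1700 = [-0.1335 + 0.0684] / 0.1700 = -0.3828 ⇒ -0.38
d₂ = d₁ − σ√T = -0.3828 − 0.1700 = -0.5528 ⇒ -0.55
e^(−rT) = e^(−0.054·1) = 0.9474
P = 80·0.9474·N(0.55) − 70·N(0.38) = 80·0.9474·0.7088 − 70·0.6480 = 53.7214 − 45.3600 = 8.3614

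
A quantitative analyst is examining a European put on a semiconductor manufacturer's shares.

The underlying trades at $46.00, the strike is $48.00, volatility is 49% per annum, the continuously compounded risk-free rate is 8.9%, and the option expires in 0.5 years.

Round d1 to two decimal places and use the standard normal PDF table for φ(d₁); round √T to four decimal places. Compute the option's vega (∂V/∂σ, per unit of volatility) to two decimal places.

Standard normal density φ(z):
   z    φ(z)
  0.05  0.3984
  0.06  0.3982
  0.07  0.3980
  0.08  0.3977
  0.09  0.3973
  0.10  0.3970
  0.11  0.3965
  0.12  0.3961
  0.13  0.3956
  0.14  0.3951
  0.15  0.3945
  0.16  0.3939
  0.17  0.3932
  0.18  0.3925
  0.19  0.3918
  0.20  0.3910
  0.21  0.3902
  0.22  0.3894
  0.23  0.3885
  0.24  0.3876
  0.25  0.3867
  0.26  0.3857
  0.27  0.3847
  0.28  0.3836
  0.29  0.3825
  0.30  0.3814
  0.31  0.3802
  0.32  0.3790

12.77

σ√T = 0.49·√0.5 = 0.3465
d₁ = [ln(46/48) + (0.089 + 0.49²/2)·0.5] / 0.3465 = [-0.0426 + 0.1045] / 0.3465 = 0.1788 ⇒ 0.18
√T = √0.5 = 0.7071
φ(d₁) = φ(0.18) = 0.3925
vega = S·φ(d₁)·√T = 46·0.3925·0.7071 = 12.7667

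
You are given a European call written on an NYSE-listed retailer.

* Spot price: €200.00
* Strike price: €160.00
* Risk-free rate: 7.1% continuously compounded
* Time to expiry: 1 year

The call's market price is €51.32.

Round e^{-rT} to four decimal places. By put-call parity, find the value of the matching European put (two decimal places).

e^(−rT) = e^(−0.071·1) = 0.9315
Put-call parity: C − P = S − K·e^(−rT) = 200 − 160·0.9315 = 200 − 149.0400 = 50.9600
P = C − (C − P) = 51.32 − (50.9600) = 0.3600

€0.36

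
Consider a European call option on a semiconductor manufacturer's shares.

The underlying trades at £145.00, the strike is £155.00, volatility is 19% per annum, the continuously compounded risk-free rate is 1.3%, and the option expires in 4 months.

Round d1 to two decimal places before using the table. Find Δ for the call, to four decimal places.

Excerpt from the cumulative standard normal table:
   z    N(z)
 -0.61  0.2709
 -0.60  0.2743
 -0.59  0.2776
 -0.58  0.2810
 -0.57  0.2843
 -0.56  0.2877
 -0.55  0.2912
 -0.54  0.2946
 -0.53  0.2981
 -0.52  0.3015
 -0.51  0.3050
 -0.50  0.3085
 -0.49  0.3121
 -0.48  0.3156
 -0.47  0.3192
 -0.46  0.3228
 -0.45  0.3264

σ√T = 0.19 × 0.5774 = 0.1097
d₁ = [ln(145/155) + (0.013 + 0.19²/2)·0.3333] / 0.1097 = [-0.0667 + 0.0103] / 0.1097 = -0.5136 which rounds to -0.51
N(d₁) = N(-0.51) = 0.3050
Δ_call = N(d₁) = 0.3050

0.3050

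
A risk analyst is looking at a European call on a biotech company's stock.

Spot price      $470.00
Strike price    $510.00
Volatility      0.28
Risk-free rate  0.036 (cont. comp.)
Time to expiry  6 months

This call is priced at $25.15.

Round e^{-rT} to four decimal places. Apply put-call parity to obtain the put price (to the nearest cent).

e^(−rT) = e^(−0.036·0.5) = 0.9822
Put-call parity: C − P = S − K·e^(−rT) = 470 − 510·0.9822 = 470 − 500.9220 = -30.9220
P = C − (C − P) = 25.15 − (-30.9220) = 56.0720

$56.07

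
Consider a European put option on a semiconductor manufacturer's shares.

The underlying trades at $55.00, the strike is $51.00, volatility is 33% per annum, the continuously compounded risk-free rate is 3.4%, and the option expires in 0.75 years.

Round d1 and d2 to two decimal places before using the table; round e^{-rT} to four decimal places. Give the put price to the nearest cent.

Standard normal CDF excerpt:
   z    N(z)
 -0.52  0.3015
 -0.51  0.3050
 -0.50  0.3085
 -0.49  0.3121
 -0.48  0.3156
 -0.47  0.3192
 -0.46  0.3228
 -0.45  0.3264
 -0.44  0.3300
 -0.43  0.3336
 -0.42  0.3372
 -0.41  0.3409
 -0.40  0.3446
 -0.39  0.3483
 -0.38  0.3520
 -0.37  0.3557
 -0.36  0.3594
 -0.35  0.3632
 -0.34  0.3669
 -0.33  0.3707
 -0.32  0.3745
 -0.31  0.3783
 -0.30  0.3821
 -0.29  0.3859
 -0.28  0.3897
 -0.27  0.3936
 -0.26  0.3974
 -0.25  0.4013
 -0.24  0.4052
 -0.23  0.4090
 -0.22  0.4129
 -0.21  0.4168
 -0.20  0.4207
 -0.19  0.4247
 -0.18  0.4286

$3.75

σ√T = 0.33·√0.75 = 0.2858
d₁ = [ln(55/51) + (0.034 + ½·0.33²)·0.75] / (σ√T) = (0.0755 + 0.0663) / 0.2858 = 0.4963 → 0.50
d₂ = 0.4963 − 0.2858 = 0.2105 → 0.21
e^(−rT) = e^(−0.034·0.75) = 0.9748
N(−d₂) = N(-0.21) = 0.4168;  N(−d₁) = N(-0.50) = 0.3085
P = 51·0.9748·0.4168 − 55·0.3085 = 20.7211 − 16.9675 = 3.7536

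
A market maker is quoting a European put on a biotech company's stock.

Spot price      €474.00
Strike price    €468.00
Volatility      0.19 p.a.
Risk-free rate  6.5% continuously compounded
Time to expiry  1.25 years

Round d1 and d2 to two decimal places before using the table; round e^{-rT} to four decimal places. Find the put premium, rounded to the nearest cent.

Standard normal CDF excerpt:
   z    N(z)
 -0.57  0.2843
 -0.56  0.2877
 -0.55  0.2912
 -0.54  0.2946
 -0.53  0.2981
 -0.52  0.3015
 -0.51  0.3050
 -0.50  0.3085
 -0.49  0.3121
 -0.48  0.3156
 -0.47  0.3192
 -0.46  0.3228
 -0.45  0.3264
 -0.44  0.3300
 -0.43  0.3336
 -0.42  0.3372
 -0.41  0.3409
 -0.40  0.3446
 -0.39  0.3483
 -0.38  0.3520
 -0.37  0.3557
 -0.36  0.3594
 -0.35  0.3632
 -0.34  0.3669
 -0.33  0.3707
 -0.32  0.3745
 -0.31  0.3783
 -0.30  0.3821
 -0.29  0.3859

T = 1.25;  σ√T = 0.2124
d₁ = [ln(474/468) + (0.065 + 0.19²/2)·1.25] / 0.2124 = [0.0127 + 0.1038] / 0.2124 = 0.5487 ≈ 0.55
d₂ = d₁ − σ√T = 0.5487 − 0.2124 = 0.3362 ≈ 0.34
exp(−rT) = exp(−0.065·1.25) = 0.9220
N(−d₂) = N(-0.34) = 0.3669;  N(−d₁) = N(-0.55) = 0.2912
P = 468·0.9220·0.3669 − 474·0.2912 = 158.3159 − 138.0288 = 20.2871

€20.29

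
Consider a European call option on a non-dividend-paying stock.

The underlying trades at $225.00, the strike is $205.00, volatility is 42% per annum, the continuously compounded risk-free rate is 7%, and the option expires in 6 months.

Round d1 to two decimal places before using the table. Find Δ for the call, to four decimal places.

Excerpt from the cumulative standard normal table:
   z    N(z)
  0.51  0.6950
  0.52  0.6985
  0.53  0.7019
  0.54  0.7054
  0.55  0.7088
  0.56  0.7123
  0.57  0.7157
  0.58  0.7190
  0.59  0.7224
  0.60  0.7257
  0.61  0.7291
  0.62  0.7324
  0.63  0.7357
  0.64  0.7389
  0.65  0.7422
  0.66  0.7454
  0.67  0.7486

0.7190

T = 0.5;  σ√T = 0.2970
d₁ = [ln(225/205) + (0.07 + 0.42²/2)·0.5] / 0.2970 = [0.0931 + 0.0791] / 0.2970 = 0.5798 ≈ 0.58
N(d₁) = N(0.58) = 0.7190
Δ_call = N(d₁) = 0.7190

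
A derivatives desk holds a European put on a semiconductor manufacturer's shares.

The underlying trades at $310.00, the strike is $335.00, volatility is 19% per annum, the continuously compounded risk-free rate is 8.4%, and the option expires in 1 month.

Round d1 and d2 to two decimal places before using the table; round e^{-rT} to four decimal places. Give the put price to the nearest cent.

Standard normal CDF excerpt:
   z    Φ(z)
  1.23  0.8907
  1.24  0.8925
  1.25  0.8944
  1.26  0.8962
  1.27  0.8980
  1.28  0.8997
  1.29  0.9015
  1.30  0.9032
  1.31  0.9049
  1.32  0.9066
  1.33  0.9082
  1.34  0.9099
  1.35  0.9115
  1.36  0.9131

$23.20

σ√T = 0.19 × 0.2887 = 0.0548
d₁ = [ln(310/335) + (0.084 + 0.19²/2)·0.08333] / 0.0548 = [-0.0776 + 0.0085] / 0.0548 = -1.2590 ≈ -1.26
d₂ = d₁ − σ√T = -1.2590 − 0.0548 = -1.3138 ≈ -1.31
e^(−rT) = e^(−0.084·0.08333) = 0.9930
N(−d₂) = N(1.31) = 0.9049;  N(−d₁) = N(1.26) = 0.8962
P = 335·0.9930·0.9049 − 310·0.8962 = 301.0195 − 277.8220 = 23.1975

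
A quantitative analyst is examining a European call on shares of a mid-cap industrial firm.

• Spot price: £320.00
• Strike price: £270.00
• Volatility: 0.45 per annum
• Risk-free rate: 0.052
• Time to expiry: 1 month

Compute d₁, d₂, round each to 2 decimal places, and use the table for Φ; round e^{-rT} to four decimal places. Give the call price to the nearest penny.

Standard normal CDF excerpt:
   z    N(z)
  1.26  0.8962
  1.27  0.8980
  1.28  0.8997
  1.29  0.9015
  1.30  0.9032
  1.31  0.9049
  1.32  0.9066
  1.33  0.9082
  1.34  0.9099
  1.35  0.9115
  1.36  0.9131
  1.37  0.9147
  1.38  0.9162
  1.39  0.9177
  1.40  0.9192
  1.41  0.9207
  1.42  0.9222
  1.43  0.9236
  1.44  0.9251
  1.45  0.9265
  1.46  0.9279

£52.75

σ√T = 0.45 × 0.2887 = 0.1299
d₁ = [ln(320/270) + (0.052 + ½·0.45²)·0.08333] / (σ√T) = (0.1699 + 0.0128) / 0.1299 = 1.4062 which rounds to 1.41
d₂ = 1.4062 − 0.1299 = 1.2763 which rounds to 1.28
e^(−rT) = e^(−0.052·0.08333) = 0.9957
N(d₁) = N(1.41) = 0.9207;  N(d₂) = N(1.28) = 0.8997
C = 320·0.9207 − 270·0.9957·0.8997 = 294.6240 − 241.8744 = 52.7496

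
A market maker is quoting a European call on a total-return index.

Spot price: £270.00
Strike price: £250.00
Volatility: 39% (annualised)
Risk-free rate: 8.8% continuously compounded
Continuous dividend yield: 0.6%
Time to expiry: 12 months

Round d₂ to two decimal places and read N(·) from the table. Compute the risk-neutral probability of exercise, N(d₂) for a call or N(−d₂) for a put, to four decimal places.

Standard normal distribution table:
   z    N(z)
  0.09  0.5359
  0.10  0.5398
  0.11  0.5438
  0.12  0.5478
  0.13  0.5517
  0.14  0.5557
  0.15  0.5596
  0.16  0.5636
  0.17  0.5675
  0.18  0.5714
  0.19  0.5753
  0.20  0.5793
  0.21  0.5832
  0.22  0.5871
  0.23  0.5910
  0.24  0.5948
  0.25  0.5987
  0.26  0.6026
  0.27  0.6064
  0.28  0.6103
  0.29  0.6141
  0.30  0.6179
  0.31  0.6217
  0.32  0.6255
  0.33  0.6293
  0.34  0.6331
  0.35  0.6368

σ√T = 0.39·√1 = 0.3900
d₁ = [ln(270/250) + (0.088 − 0.006 + 0.39²/2)·1] / 0.3900 = [0.0770 + 0.1580] / 0.3900 = 0.6026 ≈ 0.60
d₂ = d₁ − σ√T = 0.6026 − 0.3900 = 0.2126 ≈ 0.21
Pr(exercise) under Q = N(d₂) = 0.5832

0.5832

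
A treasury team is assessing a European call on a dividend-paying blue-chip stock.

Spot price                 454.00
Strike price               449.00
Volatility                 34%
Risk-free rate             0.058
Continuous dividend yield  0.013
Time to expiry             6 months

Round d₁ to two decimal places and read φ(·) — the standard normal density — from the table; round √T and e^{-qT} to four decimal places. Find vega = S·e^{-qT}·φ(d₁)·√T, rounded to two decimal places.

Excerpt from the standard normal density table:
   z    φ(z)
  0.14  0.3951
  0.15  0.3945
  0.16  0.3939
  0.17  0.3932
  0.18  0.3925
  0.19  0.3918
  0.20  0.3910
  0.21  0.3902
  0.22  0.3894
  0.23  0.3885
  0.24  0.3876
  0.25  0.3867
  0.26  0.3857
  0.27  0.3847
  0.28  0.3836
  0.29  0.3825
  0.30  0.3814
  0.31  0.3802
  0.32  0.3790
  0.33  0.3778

123.01

σ√T = 0.34·√0.5 = 0.2404
d₁ = [ln(454/449) + (0.058 − 0.013 + ½·0.34²)·0.5] / (σ√T) = (0.0111 + 0.0514) / 0.2404 = 0.2599 which rounds to 0.26
√T = √0.5 = 0.7071
φ(d₁) = φ(0.26) = 0.3857
e^(−qT) = e^(−0.013·0.5) = 0.9935
vega = S·e^(−qT)·φ(d₁)·√T = 454·0.9935·0.3857·0.7071 = 123.0139
(The put has the same vega.)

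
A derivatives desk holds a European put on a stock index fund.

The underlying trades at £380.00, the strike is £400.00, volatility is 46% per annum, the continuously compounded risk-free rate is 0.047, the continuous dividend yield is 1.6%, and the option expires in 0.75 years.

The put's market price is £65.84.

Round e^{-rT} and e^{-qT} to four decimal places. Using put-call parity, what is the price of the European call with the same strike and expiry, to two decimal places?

e^(−qT) = e^(−0.016·0.75) = 0.9881;  e^(−rT) = e^(−0.047·0.75) = 0.9654
Put-call parity: C − P = S·e^(−qT) − K·e^(−rT) = 380·0.9881 − 400·0.9654 = 375.4780 − 386.1600 = -10.6820
C = P + (C − P) = 65.84 + (-10.6820) = 55.1580

£55.16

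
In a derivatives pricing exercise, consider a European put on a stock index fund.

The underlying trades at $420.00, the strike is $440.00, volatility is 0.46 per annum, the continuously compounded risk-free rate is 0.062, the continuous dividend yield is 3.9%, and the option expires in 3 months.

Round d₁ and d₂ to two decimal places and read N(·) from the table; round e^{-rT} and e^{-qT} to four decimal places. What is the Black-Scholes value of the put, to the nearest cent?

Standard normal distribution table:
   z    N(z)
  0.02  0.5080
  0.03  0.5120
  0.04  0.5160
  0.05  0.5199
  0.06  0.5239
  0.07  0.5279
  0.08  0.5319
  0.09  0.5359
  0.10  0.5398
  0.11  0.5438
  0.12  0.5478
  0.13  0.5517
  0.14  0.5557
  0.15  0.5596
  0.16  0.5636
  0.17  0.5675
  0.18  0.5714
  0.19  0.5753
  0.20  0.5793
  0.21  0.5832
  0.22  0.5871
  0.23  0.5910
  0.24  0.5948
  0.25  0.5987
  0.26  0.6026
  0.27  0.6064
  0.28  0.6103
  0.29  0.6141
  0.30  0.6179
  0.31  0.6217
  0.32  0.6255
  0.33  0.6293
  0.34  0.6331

$48.14

T = 0.25;  σ√T = 0.2300
ln(S/K) + (r − q + σ²/2)T = ln(420/440) + (0.062 − 0.039 + 0.46²/2)·0.25 = -0.0465 + 0.0322 = -0.0143
d₁ = -0.0143 / 0.2300 = -0.0623 → -0.06
d₂ = d₁ − σ√T = -0.0623 − 0.2300 = -0.2923 → -0.29
e^(−qT) = e^(−0.039·0.25) = 0.9903;  e^(−rT) = e^(−0.062·0.25) = 0.9846
P = 440·0.9846·N(0.29) − 420·0.9903·N(0.06) = 440·0.9846·0.6141 − 420·0.9903·0.5239 = 266.0429 − 217.9036 = 48.1392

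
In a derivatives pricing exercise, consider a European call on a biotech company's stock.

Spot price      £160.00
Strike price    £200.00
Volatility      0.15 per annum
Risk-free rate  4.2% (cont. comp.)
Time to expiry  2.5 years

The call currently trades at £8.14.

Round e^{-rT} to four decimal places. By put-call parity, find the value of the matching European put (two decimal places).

£28.20

exp(−rT) = exp(−0.042·2.5) = 0.9003
Put-call parity: C − P = S − K·e^(−rT) = 160 − 200·0.9003 = 160 − 180.0600 = -20.0600
P = C − (C − P) = 8.14 − (-20.0600) = 28.2000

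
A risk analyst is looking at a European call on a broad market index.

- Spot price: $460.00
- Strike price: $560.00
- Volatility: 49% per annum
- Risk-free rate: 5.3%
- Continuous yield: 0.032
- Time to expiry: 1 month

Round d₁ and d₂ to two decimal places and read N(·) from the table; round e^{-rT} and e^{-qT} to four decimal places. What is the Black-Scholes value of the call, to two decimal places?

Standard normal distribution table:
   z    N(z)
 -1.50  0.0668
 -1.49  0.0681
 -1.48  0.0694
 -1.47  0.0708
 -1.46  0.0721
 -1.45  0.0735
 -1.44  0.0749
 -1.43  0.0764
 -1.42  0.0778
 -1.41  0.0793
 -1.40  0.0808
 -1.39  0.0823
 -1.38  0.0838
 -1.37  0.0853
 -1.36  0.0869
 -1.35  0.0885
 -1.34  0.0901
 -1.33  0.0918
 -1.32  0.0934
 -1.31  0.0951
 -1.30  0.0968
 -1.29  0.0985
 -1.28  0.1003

σ√T = 0.49·√0.08333 = 0.1415
ln(S/K) + (r − q + σ²/2)T = ln(460/560) + (0.053 − 0.032 + 0.49²/2)·0.08333 = -0.1967 + 0.0118 = -0.1850
d₁ = -0.1850 / 0.1415 = -1.3076 → -1.31
d₂ = d₁ − σ√T = -1.3076 − 0.1415 = -1.4490 → -1.45
exp(−qT) = exp(−0.032·0.08333) = 0.9973;  exp(−rT) = exp(−0.053·0.08333) = 0.9956
N(d₁) = N(-1.31) = 0.0951;  N(d₂) = N(-1.45) = 0.0735
C = 460·0.9973·0.0951 − 560·0.9956·0.0735 = 43.6279 − 40.9789 = 2.6490

$2.65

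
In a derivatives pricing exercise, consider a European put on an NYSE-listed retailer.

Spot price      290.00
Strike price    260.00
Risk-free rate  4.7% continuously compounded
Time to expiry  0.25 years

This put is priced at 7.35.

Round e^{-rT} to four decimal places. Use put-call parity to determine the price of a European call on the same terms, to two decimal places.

e^(−rT) = e^(−0.047·0.25) = 0.9883
Put-call parity: C − P = S − K·e^(−rT) = 290 − 260·0.9883 = 290 − 256.9580 = 33.0420
C = P + (C − P) = 7.35 + (33.0420) = 40.3920

40.39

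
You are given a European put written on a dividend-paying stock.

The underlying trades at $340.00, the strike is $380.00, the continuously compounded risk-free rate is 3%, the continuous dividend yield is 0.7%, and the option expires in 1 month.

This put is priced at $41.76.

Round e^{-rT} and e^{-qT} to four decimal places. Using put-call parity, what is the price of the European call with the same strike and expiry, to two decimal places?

e^(−qT) = e^(−0.007·0.08333) = 0.9994;  e^(−rT) = e^(−0.03·0.08333) = 0.9975
Put-call parity: C − P = S·e^(−qT) − K·e^(−rT) = 340·0.9994 − 380·0.9975 = 339.7960 − 379.0500 = -39.2540
C = P + (C − P) = 41.76 + (-39.2540) = 2.5060

$2.51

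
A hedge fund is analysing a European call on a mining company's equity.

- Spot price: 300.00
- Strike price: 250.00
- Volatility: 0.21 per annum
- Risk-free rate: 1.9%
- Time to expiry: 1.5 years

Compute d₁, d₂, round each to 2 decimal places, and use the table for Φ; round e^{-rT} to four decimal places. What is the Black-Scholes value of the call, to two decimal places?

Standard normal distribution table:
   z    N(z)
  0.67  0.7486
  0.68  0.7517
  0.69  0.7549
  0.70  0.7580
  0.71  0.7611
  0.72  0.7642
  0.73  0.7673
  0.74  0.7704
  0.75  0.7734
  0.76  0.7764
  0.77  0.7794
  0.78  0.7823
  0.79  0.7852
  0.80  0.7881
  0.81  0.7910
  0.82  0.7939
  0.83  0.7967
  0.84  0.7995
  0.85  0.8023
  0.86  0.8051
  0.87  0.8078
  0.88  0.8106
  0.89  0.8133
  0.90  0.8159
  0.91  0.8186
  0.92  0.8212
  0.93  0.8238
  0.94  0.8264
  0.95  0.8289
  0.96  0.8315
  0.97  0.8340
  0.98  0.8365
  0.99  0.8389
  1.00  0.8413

σ√T = 0.21 × 1.2247 = 0.2572
ln(S/K) + (r + σ²/2)T = ln(300/250) + (0.019 + 0.21²/2)·1.5 = 0.1823 + 0.0616 = 0.2439
d₁ = 0.2439 / 0.2572 = 0.9483 ⇒ 0.95
d₂ = d₁ − σ√T = 0.9483 − 0.2572 = 0.6911 ⇒ 0.69
exp(−rT) = exp(−0.019·1.5) = 0.9719
N(d₁) = N(0.95) = 0.8289;  N(d₂) = N(0.69) = 0.7549
C = 300·0.8289 − 250·0.9719·0.7549 = 248.6700 − 183.4218 = 65.2482

65.25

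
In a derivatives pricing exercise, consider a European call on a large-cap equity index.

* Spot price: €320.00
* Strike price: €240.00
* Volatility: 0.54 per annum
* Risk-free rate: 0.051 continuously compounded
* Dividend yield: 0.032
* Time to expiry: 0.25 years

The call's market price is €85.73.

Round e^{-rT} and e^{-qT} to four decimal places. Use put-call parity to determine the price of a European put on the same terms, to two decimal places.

e^(−qT) = e^(−0.032·0.25) = 0.9920;  e^(−rT) = e^(−0.051·0.25) = 0.9873
Put-call parity: C − P = S·e^(−qT) − K·e^(−rT) = 320·0.9920 − 240·0.9873 = 317.4400 − 236.9520 = 80.4880
P = C − (C − P) = 85.73 − (80.4880) = 5.2420

€5.24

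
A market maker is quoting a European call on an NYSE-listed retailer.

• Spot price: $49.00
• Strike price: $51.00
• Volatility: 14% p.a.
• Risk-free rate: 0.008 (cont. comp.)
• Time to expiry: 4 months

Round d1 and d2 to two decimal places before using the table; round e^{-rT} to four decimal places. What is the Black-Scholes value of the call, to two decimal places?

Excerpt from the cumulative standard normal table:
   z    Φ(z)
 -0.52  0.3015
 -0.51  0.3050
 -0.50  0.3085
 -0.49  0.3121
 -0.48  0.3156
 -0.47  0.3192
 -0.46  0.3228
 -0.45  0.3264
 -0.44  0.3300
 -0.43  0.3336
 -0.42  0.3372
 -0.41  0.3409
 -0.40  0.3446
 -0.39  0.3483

σ√T = 0.14 × 0.5774 = 0.0808
ln(S/K) + (r + σ²/2)T = ln(49/51) + (0.008 + 0.14²/2)·0.3333 = -0.0400 + 0.0059 = -0.0341
d₁ = -0.0341 / 0.0808 = -0.4215 which rounds to -0.42
d₂ = d₁ − σ√T = -0.4215 − 0.0808 = -0.5024 which rounds to -0.50
exp(−rT) = exp(−0.008·0.3333) = 0.9973
C = 49·N(-0.42) − 51·0.9973·N(-0.50) = 49·0.3372 − 51·0.9973·0.3085 = 16.5228 − 15.6910 = 0.8318

$0.83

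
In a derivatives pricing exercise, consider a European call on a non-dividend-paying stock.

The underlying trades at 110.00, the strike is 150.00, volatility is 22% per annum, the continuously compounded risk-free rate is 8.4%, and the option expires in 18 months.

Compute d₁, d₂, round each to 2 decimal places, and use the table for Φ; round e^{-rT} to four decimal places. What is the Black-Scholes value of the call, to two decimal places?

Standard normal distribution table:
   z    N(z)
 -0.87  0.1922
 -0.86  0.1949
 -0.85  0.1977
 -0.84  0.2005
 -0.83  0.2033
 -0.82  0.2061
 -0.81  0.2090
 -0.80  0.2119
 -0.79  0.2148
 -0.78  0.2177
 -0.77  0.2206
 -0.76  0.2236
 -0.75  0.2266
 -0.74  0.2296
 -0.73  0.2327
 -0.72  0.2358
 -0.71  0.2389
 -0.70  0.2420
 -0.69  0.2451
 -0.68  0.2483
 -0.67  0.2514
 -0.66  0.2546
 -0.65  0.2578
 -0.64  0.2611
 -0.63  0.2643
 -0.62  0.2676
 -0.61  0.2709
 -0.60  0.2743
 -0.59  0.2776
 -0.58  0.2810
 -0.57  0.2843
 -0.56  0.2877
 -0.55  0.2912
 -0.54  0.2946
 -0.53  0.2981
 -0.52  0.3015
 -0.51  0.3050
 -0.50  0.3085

σ√T = 0.22·√1.5 = 0.2694
ln(S/K) + (r + σ²/2)T = ln(110/150) + (0.084 + 0.22²/2)·1.5 = -0.3102 + 0.1623 = -0.1479
d₁ = -0.1479 / 0.2694 = -0.5487 which rounds to -0.55
d₂ = d₁ − σ√T = -0.5487 − 0.2694 = -0.8182 which rounds to -0.82
e^(−rT) = e^(−0.084·1.5) = 0.8816
N(d₁) = N(-0.55) = 0.2912;  N(d₂) = N(-0.82) = 0.2061
C = 110·0.2912 − 150·0.8816·0.2061 = 32.0320 − 27.2547 = 4.7773

4.78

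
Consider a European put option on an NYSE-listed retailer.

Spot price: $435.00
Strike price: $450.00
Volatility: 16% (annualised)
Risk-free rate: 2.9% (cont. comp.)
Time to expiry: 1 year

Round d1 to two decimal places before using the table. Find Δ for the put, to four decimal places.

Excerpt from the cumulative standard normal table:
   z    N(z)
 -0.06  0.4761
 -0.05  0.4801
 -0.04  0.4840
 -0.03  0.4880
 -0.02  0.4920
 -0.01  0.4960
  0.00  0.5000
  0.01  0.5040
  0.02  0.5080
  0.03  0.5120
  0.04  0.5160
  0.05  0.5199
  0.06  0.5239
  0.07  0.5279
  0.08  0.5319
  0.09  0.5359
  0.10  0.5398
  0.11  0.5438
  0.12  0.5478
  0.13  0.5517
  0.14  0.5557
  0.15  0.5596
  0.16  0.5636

-0.4801

T = 1;  σ√T = 0.1600
d₁ = [ln(435/450) + (0.029 + ½·0.16²)·1] / (σ√T) = (-0.0339 + 0.0418) / 0.1600 = 0.0494 → 0.05
N(d₁) = N(0.05) = 0.5199
Δ_put = N(d₁) − 1 = 0.5199 − 1 = -0.4801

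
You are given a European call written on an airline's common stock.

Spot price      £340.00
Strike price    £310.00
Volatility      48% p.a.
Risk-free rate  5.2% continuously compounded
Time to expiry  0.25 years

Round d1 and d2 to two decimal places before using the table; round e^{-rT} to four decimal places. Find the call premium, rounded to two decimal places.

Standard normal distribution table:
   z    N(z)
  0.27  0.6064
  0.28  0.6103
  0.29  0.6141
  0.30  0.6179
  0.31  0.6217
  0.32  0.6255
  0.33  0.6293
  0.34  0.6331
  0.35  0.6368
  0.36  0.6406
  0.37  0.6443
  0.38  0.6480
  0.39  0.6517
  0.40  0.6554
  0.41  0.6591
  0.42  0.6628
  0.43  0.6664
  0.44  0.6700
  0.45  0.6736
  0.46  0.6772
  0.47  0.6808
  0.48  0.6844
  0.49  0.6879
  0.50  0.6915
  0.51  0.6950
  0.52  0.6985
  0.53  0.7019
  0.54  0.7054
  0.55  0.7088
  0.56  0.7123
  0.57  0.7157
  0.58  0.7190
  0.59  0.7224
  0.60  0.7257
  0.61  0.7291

σ√T = 0.48 × 0.5000 = 0.2400
d₁ = [ln(340/310) + (0.052 + 0.48²/2)·0.25] / 0.2400 = [0.0924 + 0.0418] / 0.2400 = 0.5591 ⇒ 0.56
d₂ = d₁ − σ√T = 0.5591 − 0.2400 = 0.3191 ⇒ 0.32
exp(−rT) = exp(−0.052·0.25) = 0.9871
N(d₁) = N(0.56) = 0.7123;  N(d₂) = N(0.32) = 0.6255
C = 340·0.7123 − 310·0.9871·0.6255 = 242.1820 − 191.4036 = 50.7784

£50.78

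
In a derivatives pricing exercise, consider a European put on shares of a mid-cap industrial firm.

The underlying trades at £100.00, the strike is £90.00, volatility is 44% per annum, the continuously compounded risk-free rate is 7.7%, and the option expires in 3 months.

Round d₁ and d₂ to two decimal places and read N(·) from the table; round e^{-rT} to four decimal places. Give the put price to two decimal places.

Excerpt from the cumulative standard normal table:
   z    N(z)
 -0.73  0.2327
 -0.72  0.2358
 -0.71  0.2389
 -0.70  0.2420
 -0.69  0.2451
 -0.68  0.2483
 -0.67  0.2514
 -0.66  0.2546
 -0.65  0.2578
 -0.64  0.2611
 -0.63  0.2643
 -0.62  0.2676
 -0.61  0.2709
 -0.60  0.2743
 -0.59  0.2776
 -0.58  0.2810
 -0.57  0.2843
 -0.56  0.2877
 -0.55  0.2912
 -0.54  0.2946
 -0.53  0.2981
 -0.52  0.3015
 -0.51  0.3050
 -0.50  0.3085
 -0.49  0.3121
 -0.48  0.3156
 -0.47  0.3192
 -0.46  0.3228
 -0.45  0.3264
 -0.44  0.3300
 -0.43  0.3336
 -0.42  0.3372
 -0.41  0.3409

£3.67

σ√T = 0.44·√0.25 = 0.2200
ln(S/K) + (r + σ²/2)T = ln(100/90) + (0.077 + 0.44²/2)·0.25 = 0.1054 + 0.0435 = 0.1488
d₁ = 0.1488 / 0.2200 = 0.6764 ≈ 0.68
d₂ = d₁ − σ√T = 0.6764 − 0.2200 = 0.4564 ≈ 0.46
e^(−rT) = e^(−0.077·0.25) = 0.9809
P = 90·0.9809·N(-0.46) − 100·N(-0.68) = 90·0.9809·0.3228 − 100·0.2483 = 28.4971 − 24.8300 = 3.6671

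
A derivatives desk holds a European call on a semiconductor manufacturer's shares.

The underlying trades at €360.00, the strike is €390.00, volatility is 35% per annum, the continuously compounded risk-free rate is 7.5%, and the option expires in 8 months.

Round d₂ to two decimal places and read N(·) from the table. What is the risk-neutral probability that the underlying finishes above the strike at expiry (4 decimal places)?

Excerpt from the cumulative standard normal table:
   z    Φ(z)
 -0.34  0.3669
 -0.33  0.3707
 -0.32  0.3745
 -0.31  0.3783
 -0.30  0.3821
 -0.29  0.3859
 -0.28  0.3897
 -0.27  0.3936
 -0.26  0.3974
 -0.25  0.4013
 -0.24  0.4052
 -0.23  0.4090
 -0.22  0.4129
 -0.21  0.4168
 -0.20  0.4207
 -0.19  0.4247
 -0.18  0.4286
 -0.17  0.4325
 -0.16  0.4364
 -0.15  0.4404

0.4013

T = 0.6667;  σ√T = 0.2858
ln(S/K) + (r + σ²/2)T = ln(360/390) + (0.075 + 0.35²/2)·0.6667 = -0.0800 + 0.0908 = 0.0108
d₁ = 0.0108 / 0.2858 = 0.0378 → 0.04
d₂ = d₁ − σ√T = 0.0378 − 0.2858 = -0.2480 → -0.25
Risk-neutral Pr[S_T > K] = N(d₂) = N(-0.25) = 0.4013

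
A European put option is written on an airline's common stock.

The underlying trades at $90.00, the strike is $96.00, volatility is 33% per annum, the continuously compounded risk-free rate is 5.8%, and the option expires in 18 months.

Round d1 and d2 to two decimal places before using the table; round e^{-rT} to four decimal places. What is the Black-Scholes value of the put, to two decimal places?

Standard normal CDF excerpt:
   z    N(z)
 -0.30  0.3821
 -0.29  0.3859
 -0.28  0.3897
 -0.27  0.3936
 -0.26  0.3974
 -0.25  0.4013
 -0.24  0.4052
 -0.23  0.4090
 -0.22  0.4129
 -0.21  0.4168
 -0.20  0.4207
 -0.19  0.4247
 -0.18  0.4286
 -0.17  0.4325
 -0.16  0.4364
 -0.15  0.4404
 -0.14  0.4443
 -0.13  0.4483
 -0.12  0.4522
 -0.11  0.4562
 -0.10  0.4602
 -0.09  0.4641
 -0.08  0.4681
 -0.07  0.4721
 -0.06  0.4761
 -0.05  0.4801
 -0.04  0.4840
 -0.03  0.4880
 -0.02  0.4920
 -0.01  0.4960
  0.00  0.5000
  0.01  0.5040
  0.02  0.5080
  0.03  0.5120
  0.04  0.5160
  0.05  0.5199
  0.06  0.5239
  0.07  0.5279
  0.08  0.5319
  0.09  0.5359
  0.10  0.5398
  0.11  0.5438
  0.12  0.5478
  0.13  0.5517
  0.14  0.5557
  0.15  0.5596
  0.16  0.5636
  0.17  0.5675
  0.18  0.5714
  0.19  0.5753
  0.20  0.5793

σ√T = 0.33·√1.5 = 0.4042
d₁ = [ln(90/96) + (0.058 + 0.33²/2)·1.5] / 0.4042 = [-0.0645 + 0.1687] / 0.4042 = 0.2577 which rounds to 0.26
d₂ = d₁ − σ√T = 0.2577 − 0.4042 = -0.1465 which rounds to -0.15
e^(−rT) = e^(−0.058·1.5) = 0.9167
P = 96·0.9167·N(0.15) − 90·N(-0.26) = 96·0.9167·0.5596 − 90·0.3974 = 49.2466 − 35.7660 = 13.4806

$13.48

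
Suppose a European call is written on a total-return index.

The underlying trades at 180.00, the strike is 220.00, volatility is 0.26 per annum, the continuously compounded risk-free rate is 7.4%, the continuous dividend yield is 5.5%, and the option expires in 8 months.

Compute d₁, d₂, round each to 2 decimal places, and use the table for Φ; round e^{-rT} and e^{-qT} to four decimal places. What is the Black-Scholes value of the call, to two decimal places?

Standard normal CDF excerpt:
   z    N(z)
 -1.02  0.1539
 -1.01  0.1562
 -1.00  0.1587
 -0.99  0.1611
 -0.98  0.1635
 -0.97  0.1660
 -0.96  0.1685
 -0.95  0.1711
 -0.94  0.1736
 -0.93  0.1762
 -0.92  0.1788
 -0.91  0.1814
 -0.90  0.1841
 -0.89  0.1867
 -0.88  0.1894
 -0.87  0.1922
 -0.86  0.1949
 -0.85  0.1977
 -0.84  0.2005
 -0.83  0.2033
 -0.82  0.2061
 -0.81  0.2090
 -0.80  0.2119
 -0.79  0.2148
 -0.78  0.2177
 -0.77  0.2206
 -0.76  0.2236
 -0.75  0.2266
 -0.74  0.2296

σ√T = 0.26 × 0.8165 = 0.2123
d₁ = [ln(180/220) + (0.074 − 0.055 + 0.26²/2)·0.6667] / 0.2123 = [-0.2007 + 0.0352] / 0.2123 = -0.7795 → -0.78
d₂ = d₁ − σ√T = -0.7795 − 0.2123 = -0.9917 → -0.99
exp(−qT) = exp(−0.055·0.6667) = 0.9640;  exp(−rT) = exp(−0.074·0.6667) = 0.9519
N(d₁) = N(-0.78) = 0.2177;  N(d₂) = N(-0.99) = 0.1611
C = 180·0.9640·0.2177 − 220·0.9519·0.1611 = 37.7753 − 33.7372 = 4.0381

4.04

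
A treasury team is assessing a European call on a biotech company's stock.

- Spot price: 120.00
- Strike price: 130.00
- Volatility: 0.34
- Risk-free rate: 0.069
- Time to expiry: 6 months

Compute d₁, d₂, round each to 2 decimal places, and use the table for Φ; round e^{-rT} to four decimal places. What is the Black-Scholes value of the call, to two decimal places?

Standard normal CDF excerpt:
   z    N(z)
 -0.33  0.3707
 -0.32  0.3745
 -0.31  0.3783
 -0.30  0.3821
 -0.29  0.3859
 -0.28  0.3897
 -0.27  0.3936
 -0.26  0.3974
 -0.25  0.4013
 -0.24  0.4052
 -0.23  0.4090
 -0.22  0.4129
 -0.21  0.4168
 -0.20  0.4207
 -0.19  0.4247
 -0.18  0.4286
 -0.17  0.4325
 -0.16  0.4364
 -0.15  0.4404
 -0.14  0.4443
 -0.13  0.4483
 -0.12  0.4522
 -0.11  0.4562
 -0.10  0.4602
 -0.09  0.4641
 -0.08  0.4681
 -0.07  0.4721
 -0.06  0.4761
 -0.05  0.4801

σ√T = 0.34 × 0.7071 = 0.2404
d₁ = [ln(120/130) + (0.069 + ½·0.34²)·0.5] / (σ√T) = (-0.0800 + 0.0634) / 0.2404 = -0.0692 ⇒ -0.07
d₂ = -0.0692 − 0.2404 = -0.3096 ⇒ -0.31
exp(−rT) = exp(−0.069·0.5) = 0.9661
C = 120·N(-0.07) − 130·0.9661·N(-0.31) = 120·0.4721 − 130·0.9661·0.3783 = 56.6520 − 47.5118 = 9.1402

9.14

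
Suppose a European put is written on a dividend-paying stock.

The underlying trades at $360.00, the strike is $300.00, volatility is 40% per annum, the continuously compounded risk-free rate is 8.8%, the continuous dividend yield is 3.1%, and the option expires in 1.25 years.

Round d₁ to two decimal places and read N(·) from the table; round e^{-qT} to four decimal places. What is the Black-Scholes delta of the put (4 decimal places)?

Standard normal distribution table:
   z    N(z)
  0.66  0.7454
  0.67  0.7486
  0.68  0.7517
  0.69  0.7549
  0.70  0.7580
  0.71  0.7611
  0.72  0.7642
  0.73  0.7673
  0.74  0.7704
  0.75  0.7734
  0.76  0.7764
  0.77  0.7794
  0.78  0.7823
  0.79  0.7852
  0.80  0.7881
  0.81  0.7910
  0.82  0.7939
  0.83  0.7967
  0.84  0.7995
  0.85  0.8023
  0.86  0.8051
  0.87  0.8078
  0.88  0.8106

-0.2066

T = 1.25;  σ√T = 0.4472
d₁ = [ln(360/300) + (0.088 − 0.031 + 0.4²/2)·1.25] / 0.4472 = [0.1823 + 0.1713] / 0.4472 = 0.7906 → 0.79
N(d₁) = N(0.79) = 0.7852
Δ_put = exp(−qT)·(N(d₁) − 1) = 0.9620·(0.7852 − 1) = -0.2066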